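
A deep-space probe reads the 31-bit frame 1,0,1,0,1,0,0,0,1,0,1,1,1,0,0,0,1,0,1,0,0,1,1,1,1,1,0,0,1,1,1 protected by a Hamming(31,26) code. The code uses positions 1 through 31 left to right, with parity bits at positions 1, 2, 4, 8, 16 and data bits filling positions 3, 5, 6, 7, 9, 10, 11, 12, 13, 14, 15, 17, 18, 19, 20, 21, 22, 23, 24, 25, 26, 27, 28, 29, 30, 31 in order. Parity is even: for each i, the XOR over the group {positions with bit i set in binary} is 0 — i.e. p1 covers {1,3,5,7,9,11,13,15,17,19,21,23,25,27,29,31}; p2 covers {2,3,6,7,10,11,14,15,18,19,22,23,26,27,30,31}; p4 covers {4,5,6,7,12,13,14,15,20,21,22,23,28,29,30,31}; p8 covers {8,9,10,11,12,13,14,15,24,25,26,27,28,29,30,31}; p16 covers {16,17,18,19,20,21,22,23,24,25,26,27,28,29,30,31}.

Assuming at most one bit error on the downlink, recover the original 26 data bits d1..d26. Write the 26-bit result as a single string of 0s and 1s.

s1 (pos 1,3,5,7,9,11,13,15,17,19,21,23,25,27,29,31): 1⊕1⊕1⊕0⊕1⊕1⊕1⊕0⊕1⊕1⊕0⊕1⊕1⊕0⊕1⊕1 = 0
s2 (pos 2,3,6,7,10,11,14,15,18,19,22,23,26,27,30,31): 0⊕1⊕0⊕0⊕0⊕1⊕0⊕0⊕0⊕1⊕1⊕1⊕1⊕0⊕1⊕1 = 0
s4 (pos 4,5,6,7,12,13,14,15,20,21,22,23,28,29,30,31): 0⊕1⊕0⊕0⊕1⊕1⊕0⊕0⊕0⊕0⊕1⊕1⊕0⊕1⊕1⊕1 = 0
s8 (pos 8,9,10,11,12,13,14,15,24,25,26,27,28,29,30,31): 0⊕1⊕0⊕1⊕1⊕1⊕0⊕0⊕1⊕1⊕1⊕0⊕0⊕1⊕1⊕1 = 0
s16 (pos 16,17,18,19,20,21,22,23,24,25,26,27,28,29,30,31): 0⊕1⊕0⊕1⊕0⊕0⊕1⊕1⊕1⊕1⊕1⊕0⊕0⊕1⊕1⊕1 = 0
Syndrome s16…s1 = 00000 → no error.
Read data bits from positions 3,5,6,7,9,10,11,12,13,14,15,17,18,19,20,21,22,23,24,25,26,27,28,29,30,31: 11001011100101001111100111

11001011100101001111100111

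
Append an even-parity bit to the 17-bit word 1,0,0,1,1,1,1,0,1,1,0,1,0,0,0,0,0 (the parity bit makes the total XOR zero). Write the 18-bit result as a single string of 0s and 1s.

100111101101000000

XOR of the 17 data bits: 1⊕0⊕0⊕1⊕1⊕1⊕1⊕0⊕1⊕1⊕0⊕1⊕0⊕0⊕0⊕0⊕0 = 0
Parity bit = 0 (so all 18 bits XOR to 0).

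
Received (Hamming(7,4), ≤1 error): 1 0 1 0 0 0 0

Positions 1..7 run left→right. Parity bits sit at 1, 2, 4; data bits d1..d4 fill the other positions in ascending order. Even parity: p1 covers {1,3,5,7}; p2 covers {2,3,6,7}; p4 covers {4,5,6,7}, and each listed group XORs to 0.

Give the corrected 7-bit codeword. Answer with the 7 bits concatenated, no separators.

1110000

s1 (pos 1,3,5,7): 1⊕1⊕0⊕0 = 0
s2 (pos 2,3,6,7): 0⊕1⊕0⊕0 = 1
s4 (pos 4,5,6,7): 0⊕0⊕0⊕0 = 0
Syndrome s4…s1 = 010 → error at position 2.
Flip position 2: 1010000 → 1110000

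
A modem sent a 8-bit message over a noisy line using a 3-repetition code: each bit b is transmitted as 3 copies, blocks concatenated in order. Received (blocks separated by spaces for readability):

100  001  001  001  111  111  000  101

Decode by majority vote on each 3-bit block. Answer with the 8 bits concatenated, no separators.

00001101

Block 1 (100): 1 one → 0
Block 2 (001): 1 one → 0
Block 3 (001): 1 one → 0
Block 4 (001): 1 one → 0
Block 5 (111): 3 ones → 1
Block 6 (111): 3 ones → 1
Block 7 (000): 0 ones → 0
Block 8 (101): 2 ones → 1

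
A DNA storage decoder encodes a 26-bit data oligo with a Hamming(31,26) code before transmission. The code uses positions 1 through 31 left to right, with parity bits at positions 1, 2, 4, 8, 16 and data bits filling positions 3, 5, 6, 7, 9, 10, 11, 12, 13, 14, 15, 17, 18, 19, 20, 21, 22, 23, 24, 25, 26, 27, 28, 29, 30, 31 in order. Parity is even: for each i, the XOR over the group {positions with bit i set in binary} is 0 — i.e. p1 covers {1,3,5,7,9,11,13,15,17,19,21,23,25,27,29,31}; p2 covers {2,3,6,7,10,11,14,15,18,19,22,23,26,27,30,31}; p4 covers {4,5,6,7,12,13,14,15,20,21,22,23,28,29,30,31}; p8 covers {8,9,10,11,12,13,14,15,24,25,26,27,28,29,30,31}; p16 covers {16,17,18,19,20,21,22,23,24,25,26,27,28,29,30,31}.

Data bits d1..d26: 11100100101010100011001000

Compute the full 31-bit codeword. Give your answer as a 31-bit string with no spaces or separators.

Place data at non-parity positions: p1 p2 1 p4 1 1 0 p8 0 1 0 0 1 0 1 p16 0 1 0 1 0 0 0 1 1 0 0 1 0 0 0
p1 (pos 1,3,5,7,9,11,13,15,17,19,21,23,25,27,29,31): XOR of data positions = 1⊕1⊕0⊕0⊕0⊕1⊕1⊕0⊕0⊕0⊕0⊕1⊕0⊕0⊕0 = 1
p2 (pos 2,3,6,7,10,11,14,15,18,19,22,23,26,27,30,31): XOR of data positions = 1⊕1⊕0⊕1⊕0⊕0⊕1⊕1⊕0⊕0⊕0⊕0⊕0⊕0⊕0 = 1
p4 (pos 4,5,6,7,12,13,14,15,20,21,22,23,28,29,30,31): XOR of data positions = 1⊕1⊕0⊕0⊕1⊕0⊕1⊕1⊕0⊕0⊕0⊕1⊕0⊕0⊕0 = 0
p8 (pos 8,9,10,11,12,13,14,15,24,25,26,27,28,29,30,31): XOR of data positions = 0⊕1⊕0⊕0⊕1⊕0⊕1⊕1⊕1⊕0⊕0⊕1⊕0⊕0⊕0 = 0
p16 (pos 16,17,18,19,20,21,22,23,24,25,26,27,28,29,30,31): XOR of data positions = 0⊕1⊕0⊕1⊕0⊕0⊕0⊕1⊕1⊕0⊕0⊕1⊕0⊕0⊕0 = 1
Codeword: 1110110001001011010100011001000

1110110001001011010100011001000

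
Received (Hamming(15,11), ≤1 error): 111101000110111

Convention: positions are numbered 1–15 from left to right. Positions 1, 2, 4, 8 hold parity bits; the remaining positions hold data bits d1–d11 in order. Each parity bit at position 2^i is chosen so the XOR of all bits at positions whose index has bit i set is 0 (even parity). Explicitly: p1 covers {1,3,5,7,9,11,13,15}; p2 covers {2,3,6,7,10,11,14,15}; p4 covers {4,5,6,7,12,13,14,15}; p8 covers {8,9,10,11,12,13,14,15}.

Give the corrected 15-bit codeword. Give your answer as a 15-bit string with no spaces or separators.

111101000110110

s1 (pos 1,3,5,7,9,11,13,15): 1⊕1⊕0⊕0⊕0⊕1⊕1⊕1 = 1
s2 (pos 2,3,6,7,10,11,14,15): 1⊕1⊕1⊕0⊕1⊕1⊕1⊕1 = 1
s4 (pos 4,5,6,7,12,13,14,15): 1⊕0⊕1⊕0⊕0⊕1⊕1⊕1 = 1
s8 (pos 8,9,10,11,12,13,14,15): 0⊕0⊕1⊕1⊕0⊕1⊕1⊕1 = 1
Syndrome s8…s1 = 1111 → error at position 15.
Flip position 15: 111101000110111 → 111101000110110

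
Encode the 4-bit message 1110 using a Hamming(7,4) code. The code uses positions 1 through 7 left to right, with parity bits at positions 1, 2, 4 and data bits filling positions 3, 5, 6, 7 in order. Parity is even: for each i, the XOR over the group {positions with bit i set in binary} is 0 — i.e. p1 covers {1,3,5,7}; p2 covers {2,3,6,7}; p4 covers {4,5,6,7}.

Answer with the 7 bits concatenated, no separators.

Place data at non-parity positions: p1 p2 1 p4 1 1 0
p1 (pos 1,3,5,7): XOR of data positions = 1⊕1⊕0 = 0
p2 (pos 2,3,6,7): XOR of data positions = 1⊕1⊕0 = 0
p4 (pos 4,5,6,7): XOR of data positions = 1⊕1⊕0 = 0
Codeword: 0010110

0010110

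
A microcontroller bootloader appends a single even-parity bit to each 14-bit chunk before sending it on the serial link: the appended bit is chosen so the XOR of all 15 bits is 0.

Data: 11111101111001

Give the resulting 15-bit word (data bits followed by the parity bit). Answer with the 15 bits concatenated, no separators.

111111011110011

XOR of the 14 data bits: 1⊕1⊕1⊕1⊕1⊕1⊕0⊕1⊕1⊕1⊕1⊕0⊕0⊕1 = 1
Parity bit = 1 (so all 15 bits XOR to 0).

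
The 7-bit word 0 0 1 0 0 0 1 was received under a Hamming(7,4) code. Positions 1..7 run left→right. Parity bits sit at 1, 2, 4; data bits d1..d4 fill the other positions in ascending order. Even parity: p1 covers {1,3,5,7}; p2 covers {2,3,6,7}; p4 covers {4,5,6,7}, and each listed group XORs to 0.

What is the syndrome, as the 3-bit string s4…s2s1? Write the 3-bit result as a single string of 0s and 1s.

100

s1 (pos 1,3,5,7): 0⊕1⊕0⊕1 = 0
s2 (pos 2,3,6,7): 0⊕1⊕0⊕1 = 0
s4 (pos 4,5,6,7): 0⊕0⊕0⊕1 = 1
Syndrome s4…s1 = 100 → error at position 4.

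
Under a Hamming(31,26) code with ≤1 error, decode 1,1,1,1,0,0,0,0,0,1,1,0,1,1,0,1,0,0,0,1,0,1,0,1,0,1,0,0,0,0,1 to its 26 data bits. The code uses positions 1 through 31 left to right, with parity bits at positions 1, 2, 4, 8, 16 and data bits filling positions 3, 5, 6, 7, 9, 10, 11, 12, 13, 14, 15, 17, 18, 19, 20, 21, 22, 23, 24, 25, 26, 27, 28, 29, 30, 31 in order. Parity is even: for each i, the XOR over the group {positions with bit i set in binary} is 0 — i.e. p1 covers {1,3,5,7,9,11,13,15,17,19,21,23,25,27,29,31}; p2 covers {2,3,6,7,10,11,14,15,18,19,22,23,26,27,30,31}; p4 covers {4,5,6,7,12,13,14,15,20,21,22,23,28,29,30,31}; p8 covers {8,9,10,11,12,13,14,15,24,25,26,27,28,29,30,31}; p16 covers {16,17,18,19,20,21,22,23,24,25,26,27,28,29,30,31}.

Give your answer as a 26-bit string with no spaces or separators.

s1 (pos 1,3,5,7,9,11,13,15,17,19,21,23,25,27,29,31): 1⊕1⊕0⊕0⊕0⊕1⊕1⊕0⊕0⊕0⊕0⊕0⊕0⊕0⊕0⊕1 = 1
s2 (pos 2,3,6,7,10,11,14,15,18,19,22,23,26,27,30,31): 1⊕1⊕0⊕0⊕1⊕1⊕1⊕0⊕0⊕0⊕1⊕0⊕1⊕0⊕0⊕1 = 0
s4 (pos 4,5,6,7,12,13,14,15,20,21,22,23,28,29,30,31): 1⊕0⊕0⊕0⊕0⊕1⊕1⊕0⊕1⊕0⊕1⊕0⊕0⊕0⊕0⊕1 = 0
s8 (pos 8,9,10,11,12,13,14,15,24,25,26,27,28,29,30,31): 0⊕0⊕1⊕1⊕0⊕1⊕1⊕0⊕1⊕0⊕1⊕0⊕0⊕0⊕0⊕1 = 1
s16 (pos 16,17,18,19,20,21,22,23,24,25,26,27,28,29,30,31): 1⊕0⊕0⊕0⊕1⊕0⊕1⊕0⊕1⊕0⊕1⊕0⊕0⊕0⊕0⊕1 = 0
Syndrome s16…s1 = 01001 → error at position 9.
Flip position 9: 1111000001101101000101010100001 → 1111000011101101000101010100001
Read data bits from positions 3,5,6,7,9,10,11,12,13,14,15,17,18,19,20,21,22,23,24,25,26,27,28,29,30,31: 10001110110000101010100001

10001110110000101010100001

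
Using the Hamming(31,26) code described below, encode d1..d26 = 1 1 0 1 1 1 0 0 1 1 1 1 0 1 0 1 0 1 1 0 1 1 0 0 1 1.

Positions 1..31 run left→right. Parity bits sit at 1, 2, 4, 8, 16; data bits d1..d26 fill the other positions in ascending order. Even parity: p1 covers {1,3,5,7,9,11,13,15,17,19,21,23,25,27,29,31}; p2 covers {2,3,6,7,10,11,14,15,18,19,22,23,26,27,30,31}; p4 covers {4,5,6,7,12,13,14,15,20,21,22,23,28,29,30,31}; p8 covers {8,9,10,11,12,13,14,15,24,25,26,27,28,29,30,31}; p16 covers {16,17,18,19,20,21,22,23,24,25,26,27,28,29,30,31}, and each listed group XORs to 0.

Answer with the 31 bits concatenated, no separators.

Place data at non-parity positions: p1 p2 1 p4 1 0 1 p8 1 1 0 0 1 1 1 p16 1 0 1 0 1 0 1 1 0 1 1 0 0 1 1
p1 (pos 1,3,5,7,9,11,13,15,17,19,21,23,25,27,29,31): XOR of data positions = 1⊕1⊕1⊕1⊕0⊕1⊕1⊕1⊕1⊕1⊕1⊕0⊕1⊕0⊕1 = 0
p2 (pos 2,3,6,7,10,11,14,15,18,19,22,23,26,27,30,31): XOR of data positions = 1⊕0⊕1⊕1⊕0⊕1⊕1⊕0⊕1⊕0⊕1⊕1⊕1⊕1⊕1 = 1
p4 (pos 4,5,6,7,12,13,14,15,20,21,22,23,28,29,30,31): XOR of data positions = 1⊕0⊕1⊕0⊕1⊕1⊕1⊕0⊕1⊕0⊕1⊕0⊕0⊕1⊕1 = 1
p8 (pos 8,9,10,11,12,13,14,15,24,25,26,27,28,29,30,31): XOR of data positions = 1⊕1⊕0⊕0⊕1⊕1⊕1⊕1⊕0⊕1⊕1⊕0⊕0⊕1⊕1 = 0
p16 (pos 16,17,18,19,20,21,22,23,24,25,26,27,28,29,30,31): XOR of data positions = 1⊕0⊕1⊕0⊕1⊕0⊕1⊕1⊕0⊕1⊕1⊕0⊕0⊕1⊕1 = 1
Codeword: 0111101011001111101010110110011

0111101011001111101010110110011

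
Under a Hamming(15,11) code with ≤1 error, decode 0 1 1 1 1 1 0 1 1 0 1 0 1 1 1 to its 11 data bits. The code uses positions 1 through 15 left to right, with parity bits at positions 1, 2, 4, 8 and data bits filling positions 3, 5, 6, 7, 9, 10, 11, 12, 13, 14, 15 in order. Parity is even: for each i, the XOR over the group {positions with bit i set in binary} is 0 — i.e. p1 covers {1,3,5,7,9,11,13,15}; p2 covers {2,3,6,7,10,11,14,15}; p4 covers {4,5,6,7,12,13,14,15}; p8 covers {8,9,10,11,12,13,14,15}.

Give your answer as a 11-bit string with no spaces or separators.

s1 (pos 1,3,5,7,9,11,13,15): 0⊕1⊕1⊕0⊕1⊕1⊕1⊕1 = 0
s2 (pos 2,3,6,7,10,11,14,15): 1⊕1⊕1⊕0⊕0⊕1⊕1⊕1 = 0
s4 (pos 4,5,6,7,12,13,14,15): 1⊕1⊕1⊕0⊕0⊕1⊕1⊕1 = 0
s8 (pos 8,9,10,11,12,13,14,15): 1⊕1⊕0⊕1⊕0⊕1⊕1⊕1 = 0
Syndrome s8…s1 = 0000 → no error.
Read data bits from positions 3,5,6,7,9,10,11,12,13,14,15: 11101010111

11101010111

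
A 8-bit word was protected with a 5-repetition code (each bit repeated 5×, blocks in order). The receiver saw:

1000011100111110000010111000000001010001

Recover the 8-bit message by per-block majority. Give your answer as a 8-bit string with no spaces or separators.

01101000

Block 1 (10000): 1 one → 0
Block 2 (11100): 3 ones → 1
Block 3 (11111): 5 ones → 1
Block 4 (00000): 0 ones → 0
Block 5 (10111): 4 ones → 1
Block 6 (00000): 0 ones → 0
Block 7 (00010): 1 one → 0
Block 8 (10001): 2 ones → 0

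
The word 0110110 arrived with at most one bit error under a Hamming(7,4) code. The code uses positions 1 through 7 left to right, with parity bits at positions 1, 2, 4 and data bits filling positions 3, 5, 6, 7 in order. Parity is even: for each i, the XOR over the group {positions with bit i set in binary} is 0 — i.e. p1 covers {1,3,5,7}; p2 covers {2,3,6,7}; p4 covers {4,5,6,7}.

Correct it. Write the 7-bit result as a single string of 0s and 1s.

0010110

s1 (pos 1,3,5,7): 0⊕1⊕1⊕0 = 0
s2 (pos 2,3,6,7): 1⊕1⊕1⊕0 = 1
s4 (pos 4,5,6,7): 0⊕1⊕1⊕0 = 0
Syndrome s4…s1 = 010 → error at position 2.
Flip position 2: 0110110 → 0010110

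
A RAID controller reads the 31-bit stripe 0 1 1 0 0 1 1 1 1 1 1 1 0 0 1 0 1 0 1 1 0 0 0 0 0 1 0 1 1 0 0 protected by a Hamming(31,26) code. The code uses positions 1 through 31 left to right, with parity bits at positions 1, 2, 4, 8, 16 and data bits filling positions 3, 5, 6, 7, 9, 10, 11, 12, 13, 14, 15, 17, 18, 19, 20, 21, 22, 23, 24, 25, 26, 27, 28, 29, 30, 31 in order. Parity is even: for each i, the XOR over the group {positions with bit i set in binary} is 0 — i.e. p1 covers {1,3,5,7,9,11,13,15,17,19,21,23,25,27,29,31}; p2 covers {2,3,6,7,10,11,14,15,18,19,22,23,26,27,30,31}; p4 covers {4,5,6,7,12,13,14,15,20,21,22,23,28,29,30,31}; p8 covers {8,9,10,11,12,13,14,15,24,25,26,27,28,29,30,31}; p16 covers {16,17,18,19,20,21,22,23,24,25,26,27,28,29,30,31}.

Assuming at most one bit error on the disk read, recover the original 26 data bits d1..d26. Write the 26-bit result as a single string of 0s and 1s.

10111111011101100000101100

s1 (pos 1,3,5,7,9,11,13,15,17,19,21,23,25,27,29,31): 0⊕1⊕0⊕1⊕1⊕1⊕0⊕1⊕1⊕1⊕0⊕0⊕0⊕0⊕1⊕0 = 0
s2 (pos 2,3,6,7,10,11,14,15,18,19,22,23,26,27,30,31): 1⊕1⊕1⊕1⊕1⊕1⊕0⊕1⊕0⊕1⊕0⊕0⊕1⊕0⊕0⊕0 = 1
s4 (pos 4,5,6,7,12,13,14,15,20,21,22,23,28,29,30,31): 0⊕0⊕1⊕1⊕1⊕0⊕0⊕1⊕1⊕0⊕0⊕0⊕1⊕1⊕0⊕0 = 1
s8 (pos 8,9,10,11,12,13,14,15,24,25,26,27,28,29,30,31): 1⊕1⊕1⊕1⊕1⊕0⊕0⊕1⊕0⊕0⊕1⊕0⊕1⊕1⊕0⊕0 = 1
s16 (pos 16,17,18,19,20,21,22,23,24,25,26,27,28,29,30,31): 0⊕1⊕0⊕1⊕1⊕0⊕0⊕0⊕0⊕0⊕1⊕0⊕1⊕1⊕0⊕0 = 0
Syndrome s16…s1 = 01110 → error at position 14.
Flip position 14: 0110011111110010101100000101100 → 0110011111110110101100000101100
Read data bits from positions 3,5,6,7,9,10,11,12,13,14,15,17,18,19,20,21,22,23,24,25,26,27,28,29,30,31: 10111111011101100000101100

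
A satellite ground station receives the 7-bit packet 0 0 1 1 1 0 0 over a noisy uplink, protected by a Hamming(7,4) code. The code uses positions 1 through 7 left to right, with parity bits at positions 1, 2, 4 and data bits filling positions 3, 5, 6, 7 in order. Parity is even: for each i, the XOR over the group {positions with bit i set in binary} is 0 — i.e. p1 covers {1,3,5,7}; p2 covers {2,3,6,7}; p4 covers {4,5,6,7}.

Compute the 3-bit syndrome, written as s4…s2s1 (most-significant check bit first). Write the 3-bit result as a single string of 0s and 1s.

s1 (pos 1,3,5,7): 0⊕1⊕1⊕0 = 0
s2 (pos 2,3,6,7): 0⊕1⊕0⊕0 = 1
s4 (pos 4,5,6,7): 1⊕1⊕0⊕0 = 0
Syndrome s4…s1 = 010 → error at position 2.

010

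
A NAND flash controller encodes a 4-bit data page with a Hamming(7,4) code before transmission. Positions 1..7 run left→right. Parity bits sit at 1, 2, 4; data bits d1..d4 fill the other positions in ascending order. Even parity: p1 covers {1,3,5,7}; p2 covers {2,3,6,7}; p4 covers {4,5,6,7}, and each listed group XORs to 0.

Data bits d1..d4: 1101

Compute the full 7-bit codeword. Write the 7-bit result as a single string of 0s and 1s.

Place data at non-parity positions: p1 p2 1 p4 1 0 1
p1 (pos 1,3,5,7): XOR of data positions = 1⊕1⊕1 = 1
p2 (pos 2,3,6,7): XOR of data positions = 1⊕0⊕1 = 0
p4 (pos 4,5,6,7): XOR of data positions = 1⊕0⊕1 = 0
Codeword: 1010101

1010101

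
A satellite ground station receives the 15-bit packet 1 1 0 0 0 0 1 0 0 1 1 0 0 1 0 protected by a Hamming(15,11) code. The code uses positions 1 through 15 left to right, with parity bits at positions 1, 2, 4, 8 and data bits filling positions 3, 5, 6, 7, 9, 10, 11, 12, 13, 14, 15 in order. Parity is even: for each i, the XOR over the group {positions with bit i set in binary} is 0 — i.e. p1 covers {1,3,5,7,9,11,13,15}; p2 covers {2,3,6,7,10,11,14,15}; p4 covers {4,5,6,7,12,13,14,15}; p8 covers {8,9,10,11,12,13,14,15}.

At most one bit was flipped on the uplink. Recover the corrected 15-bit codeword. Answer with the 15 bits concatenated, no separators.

s1 (pos 1,3,5,7,9,11,13,15): 1⊕0⊕0⊕1⊕0⊕1⊕0⊕0 = 1
s2 (pos 2,3,6,7,10,11,14,15): 1⊕0⊕0⊕1⊕1⊕1⊕1⊕0 = 1
s4 (pos 4,5,6,7,12,13,14,15): 0⊕0⊕0⊕1⊕0⊕0⊕1⊕0 = 0
s8 (pos 8,9,10,11,12,13,14,15): 0⊕0⊕1⊕1⊕0⊕0⊕1⊕0 = 1
Syndrome s8…s1 = 1011 → error at position 11.
Flip position 11: 110000100110010 → 110000100100010

110000100100010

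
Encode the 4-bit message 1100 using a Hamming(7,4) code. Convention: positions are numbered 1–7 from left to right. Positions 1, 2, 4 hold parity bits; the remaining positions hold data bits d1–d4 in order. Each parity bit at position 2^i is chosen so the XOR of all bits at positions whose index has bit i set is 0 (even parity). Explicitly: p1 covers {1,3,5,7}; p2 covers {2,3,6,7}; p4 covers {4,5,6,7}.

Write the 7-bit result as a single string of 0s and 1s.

Place data at non-parity positions: p1 p2 1 p4 1 0 0
p1 (pos 1,3,5,7): XOR of data positions = 1⊕1⊕0 = 0
p2 (pos 2,3,6,7): XOR of data positions = 1⊕0⊕0 = 1
p4 (pos 4,5,6,7): XOR of data positions = 1⊕0⊕0 = 1
Codeword: 0111100

0111100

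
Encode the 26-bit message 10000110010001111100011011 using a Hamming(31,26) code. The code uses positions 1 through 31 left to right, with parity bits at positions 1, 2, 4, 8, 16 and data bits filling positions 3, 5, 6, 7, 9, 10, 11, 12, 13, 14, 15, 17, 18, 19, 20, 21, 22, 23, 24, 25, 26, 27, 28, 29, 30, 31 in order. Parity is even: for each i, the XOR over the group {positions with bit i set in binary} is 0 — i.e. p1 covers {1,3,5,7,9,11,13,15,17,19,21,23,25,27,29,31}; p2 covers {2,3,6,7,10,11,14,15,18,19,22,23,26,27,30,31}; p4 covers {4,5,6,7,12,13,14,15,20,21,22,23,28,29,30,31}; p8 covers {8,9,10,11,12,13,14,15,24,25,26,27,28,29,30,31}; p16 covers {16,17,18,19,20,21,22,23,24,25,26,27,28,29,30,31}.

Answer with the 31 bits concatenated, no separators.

Place data at non-parity positions: p1 p2 1 p4 0 0 0 p8 0 1 1 0 0 1 0 p16 0 0 1 1 1 1 1 0 0 0 1 1 0 1 1
p1 (pos 1,3,5,7,9,11,13,15,17,19,21,23,25,27,29,31): XOR of data positions = 1⊕0⊕0⊕0⊕1⊕0⊕0⊕0⊕1⊕1⊕1⊕0⊕1⊕0⊕1 = 1
p2 (pos 2,3,6,7,10,11,14,15,18,19,22,23,26,27,30,31): XOR of data positions = 1⊕0⊕0⊕1⊕1⊕1⊕0⊕0⊕1⊕1⊕1⊕0⊕1⊕1⊕1 = 0
p4 (pos 4,5,6,7,12,13,14,15,20,21,22,23,28,29,30,31): XOR of data positions = 0⊕0⊕0⊕0⊕0⊕1⊕0⊕1⊕1⊕1⊕1⊕1⊕0⊕1⊕1 = 0
p8 (pos 8,9,10,11,12,13,14,15,24,25,26,27,28,29,30,31): XOR of data positions = 0⊕1⊕1⊕0⊕0⊕1⊕0⊕0⊕0⊕0⊕1⊕1⊕0⊕1⊕1 = 1
p16 (pos 16,17,18,19,20,21,22,23,24,25,26,27,28,29,30,31): XOR of data positions = 0⊕0⊕1⊕1⊕1⊕1⊕1⊕0⊕0⊕0⊕1⊕1⊕0⊕1⊕1 = 1
Codeword: 1010000101100101001111100011011

1010000101100101001111100011011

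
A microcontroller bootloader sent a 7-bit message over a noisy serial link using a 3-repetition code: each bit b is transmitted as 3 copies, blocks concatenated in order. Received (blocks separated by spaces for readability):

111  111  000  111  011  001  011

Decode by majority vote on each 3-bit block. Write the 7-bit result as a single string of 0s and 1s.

Block 1 (111): 3 ones → 1
Block 2 (111): 3 ones → 1
Block 3 (000): 0 ones → 0
Block 4 (111): 3 ones → 1
Block 5 (011): 2 ones → 1
Block 6 (001): 1 one → 0
Block 7 (011): 2 ones → 1

1101101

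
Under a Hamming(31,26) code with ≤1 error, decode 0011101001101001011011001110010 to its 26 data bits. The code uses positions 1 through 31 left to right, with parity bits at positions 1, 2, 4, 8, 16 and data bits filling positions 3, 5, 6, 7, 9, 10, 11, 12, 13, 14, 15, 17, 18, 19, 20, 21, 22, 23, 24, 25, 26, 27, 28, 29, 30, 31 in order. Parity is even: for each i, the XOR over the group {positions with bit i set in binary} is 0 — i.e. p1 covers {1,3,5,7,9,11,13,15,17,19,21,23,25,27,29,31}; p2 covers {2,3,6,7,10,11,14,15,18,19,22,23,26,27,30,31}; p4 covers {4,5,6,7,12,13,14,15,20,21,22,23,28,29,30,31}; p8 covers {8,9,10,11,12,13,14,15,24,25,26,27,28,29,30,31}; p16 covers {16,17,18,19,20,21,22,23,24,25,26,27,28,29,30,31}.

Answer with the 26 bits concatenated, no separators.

s1 (pos 1,3,5,7,9,11,13,15,17,19,21,23,25,27,29,31): 0⊕1⊕1⊕1⊕0⊕1⊕1⊕0⊕0⊕1⊕1⊕0⊕1⊕1⊕0⊕0 = 1
s2 (pos 2,3,6,7,10,11,14,15,18,19,22,23,26,27,30,31): 0⊕1⊕0⊕1⊕1⊕1⊕0⊕0⊕1⊕1⊕1⊕0⊕1⊕1⊕1⊕0 = 0
s4 (pos 4,5,6,7,12,13,14,15,20,21,22,23,28,29,30,31): 1⊕1⊕0⊕1⊕0⊕1⊕0⊕0⊕0⊕1⊕1⊕0⊕0⊕0⊕1⊕0 = 1
s8 (pos 8,9,10,11,12,13,14,15,24,25,26,27,28,29,30,31): 0⊕0⊕1⊕1⊕0⊕1⊕0⊕0⊕0⊕1⊕1⊕1⊕0⊕0⊕1⊕0 = 1
s16 (pos 16,17,18,19,20,21,22,23,24,25,26,27,28,29,30,31): 1⊕0⊕1⊕1⊕0⊕1⊕1⊕0⊕0⊕1⊕1⊕1⊕0⊕0⊕1⊕0 = 1
Syndrome s16…s1 = 11101 → error at position 29.
Flip position 29: 0011101001101001011011001110010 → 0011101001101001011011001110110
Read data bits from positions 3,5,6,7,9,10,11,12,13,14,15,17,18,19,20,21,22,23,24,25,26,27,28,29,30,31: 11010110100011011001110110

11010110100011011001110110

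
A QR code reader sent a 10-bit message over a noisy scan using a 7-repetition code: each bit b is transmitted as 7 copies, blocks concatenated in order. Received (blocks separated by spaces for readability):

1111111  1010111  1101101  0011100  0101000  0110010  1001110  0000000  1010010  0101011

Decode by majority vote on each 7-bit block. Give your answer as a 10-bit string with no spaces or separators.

1110001001

Block 1 (1111111): 7 ones → 1
Block 2 (1010111): 5 ones → 1
Block 3 (1101101): 5 ones → 1
Block 4 (0011100): 3 ones → 0
Block 5 (0101000): 2 ones → 0
Block 6 (0110010): 3 ones → 0
Block 7 (1001110): 4 ones → 1
Block 8 (0000000): 0 ones → 0
Block 9 (1010010): 3 ones → 0
Block 10 (0101011): 4 ones → 1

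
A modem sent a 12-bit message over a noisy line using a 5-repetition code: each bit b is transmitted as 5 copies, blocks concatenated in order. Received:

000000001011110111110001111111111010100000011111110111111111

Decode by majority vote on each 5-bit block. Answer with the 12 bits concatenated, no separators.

001101100111

Block 1 (00000): 0 ones → 0
Block 2 (00010): 1 one → 0
Block 3 (11110): 4 ones → 1
Block 4 (11111): 5 ones → 1
Block 5 (00011): 2 ones → 0
Block 6 (11111): 5 ones → 1
Block 7 (11101): 4 ones → 1
Block 8 (01000): 1 one → 0
Block 9 (00011): 2 ones → 0
Block 10 (11111): 5 ones → 1
Block 11 (01111): 4 ones → 1
Block 12 (11111): 5 ones → 1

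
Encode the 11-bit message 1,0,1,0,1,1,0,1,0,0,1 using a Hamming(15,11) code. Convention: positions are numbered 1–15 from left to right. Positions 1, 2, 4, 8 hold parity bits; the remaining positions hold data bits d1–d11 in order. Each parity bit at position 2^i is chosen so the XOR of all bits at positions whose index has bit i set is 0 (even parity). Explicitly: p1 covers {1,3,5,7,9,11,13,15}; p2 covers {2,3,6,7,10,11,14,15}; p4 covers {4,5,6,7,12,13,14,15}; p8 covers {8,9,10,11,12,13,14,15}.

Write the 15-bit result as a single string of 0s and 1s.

Place data at non-parity positions: p1 p2 1 p4 0 1 0 p8 1 1 0 1 0 0 1
p1 (pos 1,3,5,7,9,11,13,15): XOR of data positions = 1⊕0⊕0⊕1⊕0⊕0⊕1 = 1
p2 (pos 2,3,6,7,10,11,14,15): XOR of data positions = 1⊕1⊕0⊕1⊕0⊕0⊕1 = 0
p4 (pos 4,5,6,7,12,13,14,15): XOR of data positions = 0⊕1⊕0⊕1⊕0⊕0⊕1 = 1
p8 (pos 8,9,10,11,12,13,14,15): XOR of data positions = 1⊕1⊕0⊕1⊕0⊕0⊕1 = 0
Codeword: 101101001101001

101101001101001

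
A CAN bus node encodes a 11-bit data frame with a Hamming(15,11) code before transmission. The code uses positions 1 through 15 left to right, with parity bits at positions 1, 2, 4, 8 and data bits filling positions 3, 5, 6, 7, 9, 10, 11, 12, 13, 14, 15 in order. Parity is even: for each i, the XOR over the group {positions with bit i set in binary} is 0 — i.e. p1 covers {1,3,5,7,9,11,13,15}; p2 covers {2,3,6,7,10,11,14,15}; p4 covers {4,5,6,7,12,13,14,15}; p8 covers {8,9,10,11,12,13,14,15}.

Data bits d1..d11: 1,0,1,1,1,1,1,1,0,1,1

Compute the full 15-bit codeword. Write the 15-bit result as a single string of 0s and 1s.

111101101111011

Place data at non-parity positions: p1 p2 1 p4 0 1 1 p8 1 1 1 1 0 1 1
p1 (pos 1,3,5,7,9,11,13,15): XOR of data positions = 1⊕0⊕1⊕1⊕1⊕0⊕1 = 1
p2 (pos 2,3,6,7,10,11,14,15): XOR of data positions = 1⊕1⊕1⊕1⊕1⊕1⊕1 = 1
p4 (pos 4,5,6,7,12,13,14,15): XOR of data positions = 0⊕1⊕1⊕1⊕0⊕1⊕1 = 1
p8 (pos 8,9,10,11,12,13,14,15): XOR of data positions = 1⊕1⊕1⊕1⊕0⊕1⊕1 = 0
Codeword: 111101101111011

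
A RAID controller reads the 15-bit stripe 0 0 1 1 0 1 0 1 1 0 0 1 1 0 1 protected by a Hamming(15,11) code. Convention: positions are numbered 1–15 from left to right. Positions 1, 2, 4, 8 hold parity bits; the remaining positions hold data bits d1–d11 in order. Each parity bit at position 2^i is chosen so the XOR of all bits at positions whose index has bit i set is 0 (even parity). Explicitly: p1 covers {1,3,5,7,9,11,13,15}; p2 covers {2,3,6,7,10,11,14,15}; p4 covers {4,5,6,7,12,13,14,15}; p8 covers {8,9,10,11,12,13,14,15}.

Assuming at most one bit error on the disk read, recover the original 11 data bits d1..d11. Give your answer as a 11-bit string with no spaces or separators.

s1 (pos 1,3,5,7,9,11,13,15): 0⊕1⊕0⊕0⊕1⊕0⊕1⊕1 = 0
s2 (pos 2,3,6,7,10,11,14,15): 0⊕1⊕1⊕0⊕0⊕0⊕0⊕1 = 1
s4 (pos 4,5,6,7,12,13,14,15): 1⊕0⊕1⊕0⊕1⊕1⊕0⊕1 = 1
s8 (pos 8,9,10,11,12,13,14,15): 1⊕1⊕0⊕0⊕1⊕1⊕0⊕1 = 1
Syndrome s8…s1 = 1110 → error at position 14.
Flip position 14: 001101011001101 → 001101011001111
Read data bits from positions 3,5,6,7,9,10,11,12,13,14,15: 10101001111

10101001111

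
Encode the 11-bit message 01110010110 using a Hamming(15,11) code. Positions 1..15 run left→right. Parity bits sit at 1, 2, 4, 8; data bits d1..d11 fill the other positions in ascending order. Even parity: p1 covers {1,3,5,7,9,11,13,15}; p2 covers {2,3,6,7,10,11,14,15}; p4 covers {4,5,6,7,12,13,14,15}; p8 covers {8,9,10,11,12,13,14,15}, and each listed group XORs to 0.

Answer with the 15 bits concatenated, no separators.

Place data at non-parity positions: p1 p2 0 p4 1 1 1 p8 0 0 1 0 1 1 0
p1 (pos 1,3,5,7,9,11,13,15): XOR of data positions = 0⊕1⊕1⊕0⊕1⊕1⊕0 = 0
p2 (pos 2,3,6,7,10,11,14,15): XOR of data positions = 0⊕1⊕1⊕0⊕1⊕1⊕0 = 0
p4 (pos 4,5,6,7,12,13,14,15): XOR of data positions = 1⊕1⊕1⊕0⊕1⊕1⊕0 = 1
p8 (pos 8,9,10,11,12,13,14,15): XOR of data positions = 0⊕0⊕1⊕0⊕1⊕1⊕0 = 1
Codeword: 000111110010110

000111110010110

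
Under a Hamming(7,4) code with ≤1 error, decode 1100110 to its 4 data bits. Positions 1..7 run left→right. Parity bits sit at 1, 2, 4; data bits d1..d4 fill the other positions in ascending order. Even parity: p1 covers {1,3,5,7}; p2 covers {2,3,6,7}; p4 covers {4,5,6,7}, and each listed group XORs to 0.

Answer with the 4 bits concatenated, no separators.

s1 (pos 1,3,5,7): 1⊕0⊕1⊕0 = 0
s2 (pos 2,3,6,7): 1⊕0⊕1⊕0 = 0
s4 (pos 4,5,6,7): 0⊕1⊕1⊕0 = 0
Syndrome s4…s1 = 000 → no error.
Read data bits from positions 3,5,6,7: 0110

0110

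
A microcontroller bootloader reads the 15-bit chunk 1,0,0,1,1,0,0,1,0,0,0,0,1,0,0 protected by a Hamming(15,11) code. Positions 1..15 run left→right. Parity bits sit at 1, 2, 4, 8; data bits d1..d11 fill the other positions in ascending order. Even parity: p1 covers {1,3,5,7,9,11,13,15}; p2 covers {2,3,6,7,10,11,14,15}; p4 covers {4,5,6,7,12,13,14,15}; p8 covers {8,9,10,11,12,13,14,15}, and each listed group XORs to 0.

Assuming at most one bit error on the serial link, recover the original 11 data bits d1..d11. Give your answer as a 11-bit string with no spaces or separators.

00000000100

s1 (pos 1,3,5,7,9,11,13,15): 1⊕0⊕1⊕0⊕0⊕0⊕1⊕0 = 1
s2 (pos 2,3,6,7,10,11,14,15): 0⊕0⊕0⊕0⊕0⊕0⊕0⊕0 = 0
s4 (pos 4,5,6,7,12,13,14,15): 1⊕1⊕0⊕0⊕0⊕1⊕0⊕0 = 1
s8 (pos 8,9,10,11,12,13,14,15): 1⊕0⊕0⊕0⊕0⊕1⊕0⊕0 = 0
Syndrome s8…s1 = 0101 → error at position 5.
Flip position 5: 100110010000100 → 100100010000100
Read data bits from positions 3,5,6,7,9,10,11,12,13,14,15: 00000000100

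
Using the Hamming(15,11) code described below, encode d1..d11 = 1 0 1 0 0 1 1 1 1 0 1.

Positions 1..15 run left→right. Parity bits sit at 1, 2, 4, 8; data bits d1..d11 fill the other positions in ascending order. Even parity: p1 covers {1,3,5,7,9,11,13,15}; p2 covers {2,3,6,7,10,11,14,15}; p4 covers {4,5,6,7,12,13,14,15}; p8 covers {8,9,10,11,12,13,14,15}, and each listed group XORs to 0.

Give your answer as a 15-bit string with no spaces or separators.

Place data at non-parity positions: p1 p2 1 p4 0 1 0 p8 0 1 1 1 1 0 1
p1 (pos 1,3,5,7,9,11,13,15): XOR of data positions = 1⊕0⊕0⊕0⊕1⊕1⊕1 = 0
p2 (pos 2,3,6,7,10,11,14,15): XOR of data positions = 1⊕1⊕0⊕1⊕1⊕0⊕1 = 1
p4 (pos 4,5,6,7,12,13,14,15): XOR of data positions = 0⊕1⊕0⊕1⊕1⊕0⊕1 = 0
p8 (pos 8,9,10,11,12,13,14,15): XOR of data positions = 0⊕1⊕1⊕1⊕1⊕0⊕1 = 1
Codeword: 011001010111101

011001010111101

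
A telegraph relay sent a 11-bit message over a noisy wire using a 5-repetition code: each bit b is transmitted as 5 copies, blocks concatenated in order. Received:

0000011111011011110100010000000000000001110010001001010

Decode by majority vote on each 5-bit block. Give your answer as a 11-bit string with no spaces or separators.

Block 1 (00000): 0 ones → 0
Block 2 (11111): 5 ones → 1
Block 3 (01101): 3 ones → 1
Block 4 (11101): 4 ones → 1
Block 5 (00010): 1 one → 0
Block 6 (00000): 0 ones → 0
Block 7 (00000): 0 ones → 0
Block 8 (00001): 1 one → 0
Block 9 (11001): 3 ones → 1
Block 10 (00010): 1 one → 0
Block 11 (01010): 2 ones → 0

01110000100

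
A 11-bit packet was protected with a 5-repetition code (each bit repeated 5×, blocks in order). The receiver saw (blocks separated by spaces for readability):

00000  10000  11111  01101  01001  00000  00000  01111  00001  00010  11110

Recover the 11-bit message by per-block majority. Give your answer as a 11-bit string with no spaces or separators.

00110001001

Block 1 (00000): 0 ones → 0
Block 2 (10000): 1 one → 0
Block 3 (11111): 5 ones → 1
Block 4 (01101): 3 ones → 1
Block 5 (01001): 2 ones → 0
Block 6 (00000): 0 ones → 0
Block 7 (00000): 0 ones → 0
Block 8 (01111): 4 ones → 1
Block 9 (00001): 1 one → 0
Block 10 (00010): 1 one → 0
Block 11 (11110): 4 ones → 1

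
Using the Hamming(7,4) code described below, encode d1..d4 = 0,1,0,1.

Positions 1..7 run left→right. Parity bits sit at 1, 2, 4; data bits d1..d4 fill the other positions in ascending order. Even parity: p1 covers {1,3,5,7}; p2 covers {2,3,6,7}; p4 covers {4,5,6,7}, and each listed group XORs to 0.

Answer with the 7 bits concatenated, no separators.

0100101

Place data at non-parity positions: p1 p2 0 p4 1 0 1
p1 (pos 1,3,5,7): XOR of data positions = 0⊕1⊕1 = 0
p2 (pos 2,3,6,7): XOR of data positions = 0⊕0⊕1 = 1
p4 (pos 4,5,6,7): XOR of data positions = 1⊕0⊕1 = 0
Codeword: 0100101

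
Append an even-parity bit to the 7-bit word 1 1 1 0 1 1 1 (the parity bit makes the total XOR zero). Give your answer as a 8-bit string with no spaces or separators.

XOR of the 7 data bits: 1⊕1⊕1⊕0⊕1⊕1⊕1 = 0
Parity bit = 0 (so all 8 bits XOR to 0).

11101110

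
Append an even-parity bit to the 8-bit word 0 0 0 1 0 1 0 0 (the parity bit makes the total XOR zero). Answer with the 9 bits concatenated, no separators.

000101000

XOR of the 8 data bits: 0⊕0⊕0⊕1⊕0⊕1⊕0⊕0 = 0
Parity bit = 0 (so all 9 bits XOR to 0).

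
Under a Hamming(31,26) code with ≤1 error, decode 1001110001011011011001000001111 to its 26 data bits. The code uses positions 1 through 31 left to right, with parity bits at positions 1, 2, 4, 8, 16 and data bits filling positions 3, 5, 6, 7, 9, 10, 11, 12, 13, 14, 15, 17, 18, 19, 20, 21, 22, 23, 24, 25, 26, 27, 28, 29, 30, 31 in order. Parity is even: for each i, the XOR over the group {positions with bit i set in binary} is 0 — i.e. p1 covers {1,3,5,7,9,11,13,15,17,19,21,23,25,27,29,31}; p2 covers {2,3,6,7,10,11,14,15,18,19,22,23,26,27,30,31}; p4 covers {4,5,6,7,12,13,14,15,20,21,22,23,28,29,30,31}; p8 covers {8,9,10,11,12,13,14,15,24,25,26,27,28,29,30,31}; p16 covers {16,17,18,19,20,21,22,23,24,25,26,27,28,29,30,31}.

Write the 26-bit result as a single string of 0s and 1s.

s1 (pos 1,3,5,7,9,11,13,15,17,19,21,23,25,27,29,31): 1⊕0⊕1⊕0⊕0⊕0⊕1⊕1⊕0⊕1⊕0⊕0⊕0⊕0⊕1⊕1 = 1
s2 (pos 2,3,6,7,10,11,14,15,18,19,22,23,26,27,30,31): 0⊕0⊕1⊕0⊕1⊕0⊕0⊕1⊕1⊕1⊕1⊕0⊕0⊕0⊕1⊕1 = 0
s4 (pos 4,5,6,7,12,13,14,15,20,21,22,23,28,29,30,31): 1⊕1⊕1⊕0⊕1⊕1⊕0⊕1⊕0⊕0⊕1⊕0⊕1⊕1⊕1⊕1 = 1
s8 (pos 8,9,10,11,12,13,14,15,24,25,26,27,28,29,30,31): 0⊕0⊕1⊕0⊕1⊕1⊕0⊕1⊕0⊕0⊕0⊕0⊕1⊕1⊕1⊕1 = 0
s16 (pos 16,17,18,19,20,21,22,23,24,25,26,27,28,29,30,31): 1⊕0⊕1⊕1⊕0⊕0⊕1⊕0⊕0⊕0⊕0⊕0⊕1⊕1⊕1⊕1 = 0
Syndrome s16…s1 = 00101 → error at position 5.
Flip position 5: 1001110001011011011001000001111 → 1001010001011011011001000001111
Read data bits from positions 3,5,6,7,9,10,11,12,13,14,15,17,18,19,20,21,22,23,24,25,26,27,28,29,30,31: 00100101101011001000001111

00100101101011001000001111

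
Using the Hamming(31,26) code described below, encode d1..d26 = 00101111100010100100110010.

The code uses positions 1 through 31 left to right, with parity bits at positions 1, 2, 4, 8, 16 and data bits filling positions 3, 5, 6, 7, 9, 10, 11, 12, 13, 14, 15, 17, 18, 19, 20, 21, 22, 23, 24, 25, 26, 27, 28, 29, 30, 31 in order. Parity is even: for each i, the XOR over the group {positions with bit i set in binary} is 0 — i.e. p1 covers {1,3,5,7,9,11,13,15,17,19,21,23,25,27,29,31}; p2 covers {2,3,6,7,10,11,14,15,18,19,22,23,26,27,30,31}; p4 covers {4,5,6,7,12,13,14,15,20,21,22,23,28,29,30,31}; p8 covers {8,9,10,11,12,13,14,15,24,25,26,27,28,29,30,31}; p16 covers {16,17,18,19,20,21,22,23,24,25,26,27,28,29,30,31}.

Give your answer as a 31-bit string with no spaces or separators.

Place data at non-parity positions: p1 p2 0 p4 0 1 0 p8 1 1 1 1 1 0 0 p16 0 1 0 1 0 0 1 0 0 1 1 0 0 1 0
p1 (pos 1,3,5,7,9,11,13,15,17,19,21,23,25,27,29,31): XOR of data positions = 0⊕0⊕0⊕1⊕1⊕1⊕0⊕0⊕0⊕0⊕1⊕0⊕1⊕0⊕0 = 1
p2 (pos 2,3,6,7,10,11,14,15,18,19,22,23,26,27,30,31): XOR of data positions = 0⊕1⊕0⊕1⊕1⊕0⊕0⊕1⊕0⊕0⊕1⊕1⊕1⊕1⊕0 = 0
p4 (pos 4,5,6,7,12,13,14,15,20,21,22,23,28,29,30,31): XOR of data positions = 0⊕1⊕0⊕1⊕1⊕0⊕0⊕1⊕0⊕0⊕1⊕0⊕0⊕1⊕0 = 0
p8 (pos 8,9,10,11,12,13,14,15,24,25,26,27,28,29,30,31): XOR of data positions = 1⊕1⊕1⊕1⊕1⊕0⊕0⊕0⊕0⊕1⊕1⊕0⊕0⊕1⊕0 = 0
p16 (pos 16,17,18,19,20,21,22,23,24,25,26,27,28,29,30,31): XOR of data positions = 0⊕1⊕0⊕1⊕0⊕0⊕1⊕0⊕0⊕1⊕1⊕0⊕0⊕1⊕0 = 0
Codeword: 1000010011111000010100100110010

1000010011111000010100100110010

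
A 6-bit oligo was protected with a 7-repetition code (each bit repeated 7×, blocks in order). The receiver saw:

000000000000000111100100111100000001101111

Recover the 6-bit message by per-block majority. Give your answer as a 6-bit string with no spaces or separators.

Block 1 (0000000): 0 ones → 0
Block 2 (0000000): 0 ones → 0
Block 3 (0111100): 4 ones → 1
Block 4 (1001111): 5 ones → 1
Block 5 (0000000): 0 ones → 0
Block 6 (1101111): 6 ones → 1

001101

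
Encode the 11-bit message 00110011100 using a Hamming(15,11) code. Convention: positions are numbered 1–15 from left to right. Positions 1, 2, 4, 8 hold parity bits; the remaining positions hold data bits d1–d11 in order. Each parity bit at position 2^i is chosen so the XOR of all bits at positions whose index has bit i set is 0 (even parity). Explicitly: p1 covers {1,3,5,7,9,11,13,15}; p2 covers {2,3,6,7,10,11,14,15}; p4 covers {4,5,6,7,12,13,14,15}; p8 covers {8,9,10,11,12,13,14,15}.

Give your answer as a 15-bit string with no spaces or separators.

Place data at non-parity positions: p1 p2 0 p4 0 1 1 p8 0 0 1 1 1 0 0
p1 (pos 1,3,5,7,9,11,13,15): XOR of data positions = 0⊕0⊕1⊕0⊕1⊕1⊕0 = 1
p2 (pos 2,3,6,7,10,11,14,15): XOR of data positions = 0⊕1⊕1⊕0⊕1⊕0⊕0 = 1
p4 (pos 4,5,6,7,12,13,14,15): XOR of data positions = 0⊕1⊕1⊕1⊕1⊕0⊕0 = 0
p8 (pos 8,9,10,11,12,13,14,15): XOR of data positions = 0⊕0⊕1⊕1⊕1⊕0⊕0 = 1
Codeword: 110001110011100

110001110011100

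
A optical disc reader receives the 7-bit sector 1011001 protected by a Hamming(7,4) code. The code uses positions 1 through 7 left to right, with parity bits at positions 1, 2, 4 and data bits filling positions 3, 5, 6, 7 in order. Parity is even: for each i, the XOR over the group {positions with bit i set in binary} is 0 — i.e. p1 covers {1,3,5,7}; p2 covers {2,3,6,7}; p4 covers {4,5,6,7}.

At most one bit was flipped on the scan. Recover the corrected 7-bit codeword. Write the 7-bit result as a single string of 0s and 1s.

0011001

s1 (pos 1,3,5,7): 1⊕1⊕0⊕1 = 1
s2 (pos 2,3,6,7): 0⊕1⊕0⊕1 = 0
s4 (pos 4,5,6,7): 1⊕0⊕0⊕1 = 0
Syndrome s4…s1 = 001 → error at position 1.
Flip position 1: 1011001 → 0011001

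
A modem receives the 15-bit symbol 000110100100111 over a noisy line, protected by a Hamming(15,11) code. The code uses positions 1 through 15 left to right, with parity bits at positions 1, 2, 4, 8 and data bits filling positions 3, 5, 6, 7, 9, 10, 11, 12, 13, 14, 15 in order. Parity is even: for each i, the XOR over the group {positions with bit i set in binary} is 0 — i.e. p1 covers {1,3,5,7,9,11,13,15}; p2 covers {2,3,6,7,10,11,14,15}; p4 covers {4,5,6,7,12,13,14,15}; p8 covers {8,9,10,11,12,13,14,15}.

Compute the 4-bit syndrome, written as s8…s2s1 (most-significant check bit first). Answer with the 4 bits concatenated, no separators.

s1 (pos 1,3,5,7,9,11,13,15): 0⊕0⊕1⊕1⊕0⊕0⊕1⊕1 = 0
s2 (pos 2,3,6,7,10,11,14,15): 0⊕0⊕0⊕1⊕1⊕0⊕1⊕1 = 0
s4 (pos 4,5,6,7,12,13,14,15): 1⊕1⊕0⊕1⊕0⊕1⊕1⊕1 = 0
s8 (pos 8,9,10,11,12,13,14,15): 0⊕0⊕1⊕0⊕0⊕1⊕1⊕1 = 0
Syndrome s8…s1 = 0000 → no error.

0000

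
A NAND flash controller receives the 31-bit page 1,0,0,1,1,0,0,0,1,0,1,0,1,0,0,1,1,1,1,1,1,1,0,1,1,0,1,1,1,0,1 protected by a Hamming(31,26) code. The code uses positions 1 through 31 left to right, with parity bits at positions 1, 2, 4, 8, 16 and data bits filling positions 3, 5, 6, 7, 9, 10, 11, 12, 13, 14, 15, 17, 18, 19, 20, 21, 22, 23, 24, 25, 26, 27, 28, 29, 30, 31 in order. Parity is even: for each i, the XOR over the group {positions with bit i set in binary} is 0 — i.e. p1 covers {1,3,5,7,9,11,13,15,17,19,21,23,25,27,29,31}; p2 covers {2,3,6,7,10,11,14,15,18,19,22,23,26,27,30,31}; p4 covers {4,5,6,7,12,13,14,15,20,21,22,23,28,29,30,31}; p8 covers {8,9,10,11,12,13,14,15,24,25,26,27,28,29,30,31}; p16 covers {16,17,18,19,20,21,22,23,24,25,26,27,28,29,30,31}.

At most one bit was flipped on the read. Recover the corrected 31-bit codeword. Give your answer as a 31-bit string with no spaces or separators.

s1 (pos 1,3,5,7,9,11,13,15,17,19,21,23,25,27,29,31): 1⊕0⊕1⊕0⊕1⊕1⊕1⊕0⊕1⊕1⊕1⊕0⊕1⊕1⊕1⊕1 = 0
s2 (pos 2,3,6,7,10,11,14,15,18,19,22,23,26,27,30,31): 0⊕0⊕0⊕0⊕0⊕1⊕0⊕0⊕1⊕1⊕1⊕0⊕0⊕1⊕0⊕1 = 0
s4 (pos 4,5,6,7,12,13,14,15,20,21,22,23,28,29,30,31): 1⊕1⊕0⊕0⊕0⊕1⊕0⊕0⊕1⊕1⊕1⊕0⊕1⊕1⊕0⊕1 = 1
s8 (pos 8,9,10,11,12,13,14,15,24,25,26,27,28,29,30,31): 0⊕1⊕0⊕1⊕0⊕1⊕0⊕0⊕1⊕1⊕0⊕1⊕1⊕1⊕0⊕1 = 1
s16 (pos 16,17,18,19,20,21,22,23,24,25,26,27,28,29,30,31): 1⊕1⊕1⊕1⊕1⊕1⊕1⊕0⊕1⊕1⊕0⊕1⊕1⊕1⊕0⊕1 = 1
Syndrome s16…s1 = 11100 → error at position 28.
Flip position 28: 1001100010101001111111011011101 → 1001100010101001111111011010101

1001100010101001111111011010101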